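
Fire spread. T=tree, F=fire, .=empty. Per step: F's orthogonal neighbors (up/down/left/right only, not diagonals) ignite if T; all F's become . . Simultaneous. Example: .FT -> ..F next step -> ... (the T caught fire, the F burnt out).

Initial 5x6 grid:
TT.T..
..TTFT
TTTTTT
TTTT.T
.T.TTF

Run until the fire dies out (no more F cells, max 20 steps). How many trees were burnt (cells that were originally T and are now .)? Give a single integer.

Answer: 18

Derivation:
Step 1: +5 fires, +2 burnt (F count now 5)
Step 2: +5 fires, +5 burnt (F count now 5)
Step 3: +2 fires, +5 burnt (F count now 2)
Step 4: +2 fires, +2 burnt (F count now 2)
Step 5: +2 fires, +2 burnt (F count now 2)
Step 6: +2 fires, +2 burnt (F count now 2)
Step 7: +0 fires, +2 burnt (F count now 0)
Fire out after step 7
Initially T: 20, now '.': 28
Total burnt (originally-T cells now '.'): 18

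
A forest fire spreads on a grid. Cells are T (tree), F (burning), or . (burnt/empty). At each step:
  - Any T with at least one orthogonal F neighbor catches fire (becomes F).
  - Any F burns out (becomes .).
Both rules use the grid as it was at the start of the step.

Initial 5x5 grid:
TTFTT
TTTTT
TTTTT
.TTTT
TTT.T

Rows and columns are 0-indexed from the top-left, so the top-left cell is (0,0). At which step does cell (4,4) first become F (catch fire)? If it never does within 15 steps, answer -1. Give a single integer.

Step 1: cell (4,4)='T' (+3 fires, +1 burnt)
Step 2: cell (4,4)='T' (+5 fires, +3 burnt)
Step 3: cell (4,4)='T' (+5 fires, +5 burnt)
Step 4: cell (4,4)='T' (+5 fires, +5 burnt)
Step 5: cell (4,4)='T' (+2 fires, +5 burnt)
Step 6: cell (4,4)='F' (+2 fires, +2 burnt)
  -> target ignites at step 6
Step 7: cell (4,4)='.' (+0 fires, +2 burnt)
  fire out at step 7

6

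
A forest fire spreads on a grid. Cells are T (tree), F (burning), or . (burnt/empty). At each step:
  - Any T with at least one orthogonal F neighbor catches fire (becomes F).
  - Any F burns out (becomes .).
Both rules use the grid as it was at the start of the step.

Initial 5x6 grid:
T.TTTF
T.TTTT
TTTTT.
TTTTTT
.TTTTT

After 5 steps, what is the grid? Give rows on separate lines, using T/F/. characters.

Step 1: 2 trees catch fire, 1 burn out
  T.TTF.
  T.TTTF
  TTTTT.
  TTTTTT
  .TTTTT
Step 2: 2 trees catch fire, 2 burn out
  T.TF..
  T.TTF.
  TTTTT.
  TTTTTT
  .TTTTT
Step 3: 3 trees catch fire, 2 burn out
  T.F...
  T.TF..
  TTTTF.
  TTTTTT
  .TTTTT
Step 4: 3 trees catch fire, 3 burn out
  T.....
  T.F...
  TTTF..
  TTTTFT
  .TTTTT
Step 5: 4 trees catch fire, 3 burn out
  T.....
  T.....
  TTF...
  TTTF.F
  .TTTFT

T.....
T.....
TTF...
TTTF.F
.TTTFT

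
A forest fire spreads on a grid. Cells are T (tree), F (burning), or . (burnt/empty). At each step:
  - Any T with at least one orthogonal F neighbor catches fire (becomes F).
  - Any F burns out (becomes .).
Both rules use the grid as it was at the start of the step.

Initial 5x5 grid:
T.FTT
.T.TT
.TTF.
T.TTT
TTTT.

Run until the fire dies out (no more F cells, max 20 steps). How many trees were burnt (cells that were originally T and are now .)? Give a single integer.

Step 1: +4 fires, +2 burnt (F count now 4)
Step 2: +6 fires, +4 burnt (F count now 6)
Step 3: +2 fires, +6 burnt (F count now 2)
Step 4: +1 fires, +2 burnt (F count now 1)
Step 5: +1 fires, +1 burnt (F count now 1)
Step 6: +1 fires, +1 burnt (F count now 1)
Step 7: +0 fires, +1 burnt (F count now 0)
Fire out after step 7
Initially T: 16, now '.': 24
Total burnt (originally-T cells now '.'): 15

Answer: 15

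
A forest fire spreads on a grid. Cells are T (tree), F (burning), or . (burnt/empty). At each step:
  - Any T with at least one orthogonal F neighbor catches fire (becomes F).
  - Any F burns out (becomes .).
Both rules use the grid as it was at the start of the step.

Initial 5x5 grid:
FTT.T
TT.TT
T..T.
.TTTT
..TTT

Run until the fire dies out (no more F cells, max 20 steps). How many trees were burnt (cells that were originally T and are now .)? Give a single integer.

Step 1: +2 fires, +1 burnt (F count now 2)
Step 2: +3 fires, +2 burnt (F count now 3)
Step 3: +0 fires, +3 burnt (F count now 0)
Fire out after step 3
Initially T: 16, now '.': 14
Total burnt (originally-T cells now '.'): 5

Answer: 5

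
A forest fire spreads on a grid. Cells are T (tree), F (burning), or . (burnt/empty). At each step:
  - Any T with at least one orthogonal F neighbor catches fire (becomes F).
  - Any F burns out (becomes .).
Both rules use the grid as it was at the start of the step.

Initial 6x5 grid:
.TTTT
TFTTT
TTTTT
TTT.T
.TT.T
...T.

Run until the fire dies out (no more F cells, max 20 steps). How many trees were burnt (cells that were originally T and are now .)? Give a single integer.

Step 1: +4 fires, +1 burnt (F count now 4)
Step 2: +5 fires, +4 burnt (F count now 5)
Step 3: +6 fires, +5 burnt (F count now 6)
Step 4: +3 fires, +6 burnt (F count now 3)
Step 5: +1 fires, +3 burnt (F count now 1)
Step 6: +1 fires, +1 burnt (F count now 1)
Step 7: +0 fires, +1 burnt (F count now 0)
Fire out after step 7
Initially T: 21, now '.': 29
Total burnt (originally-T cells now '.'): 20

Answer: 20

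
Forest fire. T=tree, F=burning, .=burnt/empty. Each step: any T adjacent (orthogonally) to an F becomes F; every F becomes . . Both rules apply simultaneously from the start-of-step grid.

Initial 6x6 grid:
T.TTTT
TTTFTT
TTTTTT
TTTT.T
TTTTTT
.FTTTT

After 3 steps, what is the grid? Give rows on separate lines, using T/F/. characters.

Step 1: 6 trees catch fire, 2 burn out
  T.TFTT
  TTF.FT
  TTTFTT
  TTTT.T
  TFTTTT
  ..FTTT
Step 2: 11 trees catch fire, 6 burn out
  T.F.FT
  TF...F
  TTF.FT
  TFTF.T
  F.FTTT
  ...FTT
Step 3: 8 trees catch fire, 11 burn out
  T....F
  F.....
  TF...F
  F.F..T
  ...FTT
  ....FT

T....F
F.....
TF...F
F.F..T
...FTT
....FT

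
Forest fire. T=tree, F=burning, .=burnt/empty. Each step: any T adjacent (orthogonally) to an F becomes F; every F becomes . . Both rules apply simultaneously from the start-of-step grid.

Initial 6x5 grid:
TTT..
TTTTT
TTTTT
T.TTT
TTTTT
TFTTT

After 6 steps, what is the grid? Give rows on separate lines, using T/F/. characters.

Step 1: 3 trees catch fire, 1 burn out
  TTT..
  TTTTT
  TTTTT
  T.TTT
  TFTTT
  F.FTT
Step 2: 3 trees catch fire, 3 burn out
  TTT..
  TTTTT
  TTTTT
  T.TTT
  F.FTT
  ...FT
Step 3: 4 trees catch fire, 3 burn out
  TTT..
  TTTTT
  TTTTT
  F.FTT
  ...FT
  ....F
Step 4: 4 trees catch fire, 4 burn out
  TTT..
  TTTTT
  FTFTT
  ...FT
  ....F
  .....
Step 5: 5 trees catch fire, 4 burn out
  TTT..
  FTFTT
  .F.FT
  ....F
  .....
  .....
Step 6: 5 trees catch fire, 5 burn out
  FTF..
  .F.FT
  ....F
  .....
  .....
  .....

FTF..
.F.FT
....F
.....
.....
.....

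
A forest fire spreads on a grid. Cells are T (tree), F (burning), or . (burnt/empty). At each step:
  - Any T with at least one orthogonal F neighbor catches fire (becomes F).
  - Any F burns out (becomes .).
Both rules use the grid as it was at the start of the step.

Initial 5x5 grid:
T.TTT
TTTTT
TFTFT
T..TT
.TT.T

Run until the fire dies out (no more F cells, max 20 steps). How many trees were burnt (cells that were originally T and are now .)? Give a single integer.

Step 1: +6 fires, +2 burnt (F count now 6)
Step 2: +6 fires, +6 burnt (F count now 6)
Step 3: +4 fires, +6 burnt (F count now 4)
Step 4: +0 fires, +4 burnt (F count now 0)
Fire out after step 4
Initially T: 18, now '.': 23
Total burnt (originally-T cells now '.'): 16

Answer: 16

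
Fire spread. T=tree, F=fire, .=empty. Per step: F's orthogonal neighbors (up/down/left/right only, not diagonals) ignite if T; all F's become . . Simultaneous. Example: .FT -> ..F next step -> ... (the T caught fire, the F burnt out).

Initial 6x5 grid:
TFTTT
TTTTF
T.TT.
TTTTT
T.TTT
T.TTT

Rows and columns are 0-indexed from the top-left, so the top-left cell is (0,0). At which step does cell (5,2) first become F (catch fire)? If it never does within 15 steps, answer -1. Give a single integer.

Step 1: cell (5,2)='T' (+5 fires, +2 burnt)
Step 2: cell (5,2)='T' (+4 fires, +5 burnt)
Step 3: cell (5,2)='T' (+3 fires, +4 burnt)
Step 4: cell (5,2)='T' (+4 fires, +3 burnt)
Step 5: cell (5,2)='T' (+5 fires, +4 burnt)
Step 6: cell (5,2)='F' (+3 fires, +5 burnt)
  -> target ignites at step 6
Step 7: cell (5,2)='.' (+0 fires, +3 burnt)
  fire out at step 7

6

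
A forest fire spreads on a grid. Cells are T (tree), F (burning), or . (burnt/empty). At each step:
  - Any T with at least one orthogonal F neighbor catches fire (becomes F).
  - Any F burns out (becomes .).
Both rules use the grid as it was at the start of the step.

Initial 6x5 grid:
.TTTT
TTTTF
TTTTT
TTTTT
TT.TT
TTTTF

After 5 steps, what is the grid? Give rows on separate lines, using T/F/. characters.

Step 1: 5 trees catch fire, 2 burn out
  .TTTF
  TTTF.
  TTTTF
  TTTTT
  TT.TF
  TTTF.
Step 2: 6 trees catch fire, 5 burn out
  .TTF.
  TTF..
  TTTF.
  TTTTF
  TT.F.
  TTF..
Step 3: 5 trees catch fire, 6 burn out
  .TF..
  TF...
  TTF..
  TTTF.
  TT...
  TF...
Step 4: 6 trees catch fire, 5 burn out
  .F...
  F....
  TF...
  TTF..
  TF...
  F....
Step 5: 3 trees catch fire, 6 burn out
  .....
  .....
  F....
  TF...
  F....
  .....

.....
.....
F....
TF...
F....
.....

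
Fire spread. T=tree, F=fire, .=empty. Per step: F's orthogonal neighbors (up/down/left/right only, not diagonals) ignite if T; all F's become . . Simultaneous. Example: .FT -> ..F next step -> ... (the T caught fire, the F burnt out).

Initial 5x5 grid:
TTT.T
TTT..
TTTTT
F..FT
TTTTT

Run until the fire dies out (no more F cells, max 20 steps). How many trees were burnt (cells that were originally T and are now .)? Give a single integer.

Step 1: +5 fires, +2 burnt (F count now 5)
Step 2: +7 fires, +5 burnt (F count now 7)
Step 3: +3 fires, +7 burnt (F count now 3)
Step 4: +2 fires, +3 burnt (F count now 2)
Step 5: +0 fires, +2 burnt (F count now 0)
Fire out after step 5
Initially T: 18, now '.': 24
Total burnt (originally-T cells now '.'): 17

Answer: 17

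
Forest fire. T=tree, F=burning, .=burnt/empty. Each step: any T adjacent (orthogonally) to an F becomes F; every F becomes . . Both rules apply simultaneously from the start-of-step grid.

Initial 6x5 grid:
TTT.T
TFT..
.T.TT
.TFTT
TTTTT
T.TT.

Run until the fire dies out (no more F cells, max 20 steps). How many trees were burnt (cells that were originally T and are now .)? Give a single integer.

Answer: 19

Derivation:
Step 1: +7 fires, +2 burnt (F count now 7)
Step 2: +7 fires, +7 burnt (F count now 7)
Step 3: +4 fires, +7 burnt (F count now 4)
Step 4: +1 fires, +4 burnt (F count now 1)
Step 5: +0 fires, +1 burnt (F count now 0)
Fire out after step 5
Initially T: 20, now '.': 29
Total burnt (originally-T cells now '.'): 19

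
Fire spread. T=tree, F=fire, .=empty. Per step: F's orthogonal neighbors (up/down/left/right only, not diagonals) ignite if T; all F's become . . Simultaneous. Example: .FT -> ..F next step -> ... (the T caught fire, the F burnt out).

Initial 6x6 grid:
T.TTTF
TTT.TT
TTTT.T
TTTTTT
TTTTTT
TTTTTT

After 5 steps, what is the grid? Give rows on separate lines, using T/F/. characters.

Step 1: 2 trees catch fire, 1 burn out
  T.TTF.
  TTT.TF
  TTTT.T
  TTTTTT
  TTTTTT
  TTTTTT
Step 2: 3 trees catch fire, 2 burn out
  T.TF..
  TTT.F.
  TTTT.F
  TTTTTT
  TTTTTT
  TTTTTT
Step 3: 2 trees catch fire, 3 burn out
  T.F...
  TTT...
  TTTT..
  TTTTTF
  TTTTTT
  TTTTTT
Step 4: 3 trees catch fire, 2 burn out
  T.....
  TTF...
  TTTT..
  TTTTF.
  TTTTTF
  TTTTTT
Step 5: 5 trees catch fire, 3 burn out
  T.....
  TF....
  TTFT..
  TTTF..
  TTTTF.
  TTTTTF

T.....
TF....
TTFT..
TTTF..
TTTTF.
TTTTTF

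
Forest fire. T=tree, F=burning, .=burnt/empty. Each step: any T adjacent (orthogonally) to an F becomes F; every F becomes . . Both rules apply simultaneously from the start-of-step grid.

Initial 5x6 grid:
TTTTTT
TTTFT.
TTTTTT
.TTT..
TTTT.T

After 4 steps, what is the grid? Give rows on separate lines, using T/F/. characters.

Step 1: 4 trees catch fire, 1 burn out
  TTTFTT
  TTF.F.
  TTTFTT
  .TTT..
  TTTT.T
Step 2: 6 trees catch fire, 4 burn out
  TTF.FT
  TF....
  TTF.FT
  .TTF..
  TTTT.T
Step 3: 7 trees catch fire, 6 burn out
  TF...F
  F.....
  TF...F
  .TF...
  TTTF.T
Step 4: 4 trees catch fire, 7 burn out
  F.....
  ......
  F.....
  .F....
  TTF..T

F.....
......
F.....
.F....
TTF..T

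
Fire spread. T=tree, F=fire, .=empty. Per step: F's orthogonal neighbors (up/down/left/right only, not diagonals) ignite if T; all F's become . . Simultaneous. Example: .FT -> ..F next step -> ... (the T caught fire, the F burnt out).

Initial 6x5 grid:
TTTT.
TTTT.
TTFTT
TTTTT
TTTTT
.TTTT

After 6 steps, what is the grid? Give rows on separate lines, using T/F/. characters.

Step 1: 4 trees catch fire, 1 burn out
  TTTT.
  TTFT.
  TF.FT
  TTFTT
  TTTTT
  .TTTT
Step 2: 8 trees catch fire, 4 burn out
  TTFT.
  TF.F.
  F...F
  TF.FT
  TTFTT
  .TTTT
Step 3: 8 trees catch fire, 8 burn out
  TF.F.
  F....
  .....
  F...F
  TF.FT
  .TFTT
Step 4: 5 trees catch fire, 8 burn out
  F....
  .....
  .....
  .....
  F...F
  .F.FT
Step 5: 1 trees catch fire, 5 burn out
  .....
  .....
  .....
  .....
  .....
  ....F
Step 6: 0 trees catch fire, 1 burn out
  .....
  .....
  .....
  .....
  .....
  .....

.....
.....
.....
.....
.....
.....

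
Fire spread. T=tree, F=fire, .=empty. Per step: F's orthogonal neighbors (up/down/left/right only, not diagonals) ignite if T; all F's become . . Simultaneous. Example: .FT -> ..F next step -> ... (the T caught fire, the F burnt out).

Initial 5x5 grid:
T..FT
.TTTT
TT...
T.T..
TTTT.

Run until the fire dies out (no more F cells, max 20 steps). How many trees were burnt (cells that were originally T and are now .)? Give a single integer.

Step 1: +2 fires, +1 burnt (F count now 2)
Step 2: +2 fires, +2 burnt (F count now 2)
Step 3: +1 fires, +2 burnt (F count now 1)
Step 4: +1 fires, +1 burnt (F count now 1)
Step 5: +1 fires, +1 burnt (F count now 1)
Step 6: +1 fires, +1 burnt (F count now 1)
Step 7: +1 fires, +1 burnt (F count now 1)
Step 8: +1 fires, +1 burnt (F count now 1)
Step 9: +1 fires, +1 burnt (F count now 1)
Step 10: +2 fires, +1 burnt (F count now 2)
Step 11: +0 fires, +2 burnt (F count now 0)
Fire out after step 11
Initially T: 14, now '.': 24
Total burnt (originally-T cells now '.'): 13

Answer: 13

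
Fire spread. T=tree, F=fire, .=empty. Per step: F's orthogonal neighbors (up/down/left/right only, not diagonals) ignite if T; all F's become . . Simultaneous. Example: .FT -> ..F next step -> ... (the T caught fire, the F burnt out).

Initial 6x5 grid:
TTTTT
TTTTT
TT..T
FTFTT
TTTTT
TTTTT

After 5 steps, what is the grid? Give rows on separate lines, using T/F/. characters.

Step 1: 5 trees catch fire, 2 burn out
  TTTTT
  TTTTT
  FT..T
  .F.FT
  FTFTT
  TTTTT
Step 2: 7 trees catch fire, 5 burn out
  TTTTT
  FTTTT
  .F..T
  ....F
  .F.FT
  FTFTT
Step 3: 6 trees catch fire, 7 burn out
  FTTTT
  .FTTT
  ....F
  .....
  ....F
  .F.FT
Step 4: 4 trees catch fire, 6 burn out
  .FTTT
  ..FTF
  .....
  .....
  .....
  ....F
Step 5: 3 trees catch fire, 4 burn out
  ..FTF
  ...F.
  .....
  .....
  .....
  .....

..FTF
...F.
.....
.....
.....
.....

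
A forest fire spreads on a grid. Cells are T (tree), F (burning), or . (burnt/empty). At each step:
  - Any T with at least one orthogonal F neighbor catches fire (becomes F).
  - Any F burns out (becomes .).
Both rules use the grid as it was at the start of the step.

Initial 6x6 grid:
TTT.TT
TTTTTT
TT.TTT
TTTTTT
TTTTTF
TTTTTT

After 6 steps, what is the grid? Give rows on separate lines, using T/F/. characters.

Step 1: 3 trees catch fire, 1 burn out
  TTT.TT
  TTTTTT
  TT.TTT
  TTTTTF
  TTTTF.
  TTTTTF
Step 2: 4 trees catch fire, 3 burn out
  TTT.TT
  TTTTTT
  TT.TTF
  TTTTF.
  TTTF..
  TTTTF.
Step 3: 5 trees catch fire, 4 burn out
  TTT.TT
  TTTTTF
  TT.TF.
  TTTF..
  TTF...
  TTTF..
Step 4: 6 trees catch fire, 5 burn out
  TTT.TF
  TTTTF.
  TT.F..
  TTF...
  TF....
  TTF...
Step 5: 5 trees catch fire, 6 burn out
  TTT.F.
  TTTF..
  TT....
  TF....
  F.....
  TF....
Step 6: 4 trees catch fire, 5 burn out
  TTT...
  TTF...
  TF....
  F.....
  ......
  F.....

TTT...
TTF...
TF....
F.....
......
F.....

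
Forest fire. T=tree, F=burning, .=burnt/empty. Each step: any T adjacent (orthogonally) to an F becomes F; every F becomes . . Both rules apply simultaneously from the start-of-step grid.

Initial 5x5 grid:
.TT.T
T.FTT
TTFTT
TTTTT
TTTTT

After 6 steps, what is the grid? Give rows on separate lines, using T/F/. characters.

Step 1: 5 trees catch fire, 2 burn out
  .TF.T
  T..FT
  TF.FT
  TTFTT
  TTTTT
Step 2: 7 trees catch fire, 5 burn out
  .F..T
  T...F
  F...F
  TF.FT
  TTFTT
Step 3: 6 trees catch fire, 7 burn out
  ....F
  F....
  .....
  F...F
  TF.FT
Step 4: 2 trees catch fire, 6 burn out
  .....
  .....
  .....
  .....
  F...F
Step 5: 0 trees catch fire, 2 burn out
  .....
  .....
  .....
  .....
  .....
Step 6: 0 trees catch fire, 0 burn out
  .....
  .....
  .....
  .....
  .....

.....
.....
.....
.....
.....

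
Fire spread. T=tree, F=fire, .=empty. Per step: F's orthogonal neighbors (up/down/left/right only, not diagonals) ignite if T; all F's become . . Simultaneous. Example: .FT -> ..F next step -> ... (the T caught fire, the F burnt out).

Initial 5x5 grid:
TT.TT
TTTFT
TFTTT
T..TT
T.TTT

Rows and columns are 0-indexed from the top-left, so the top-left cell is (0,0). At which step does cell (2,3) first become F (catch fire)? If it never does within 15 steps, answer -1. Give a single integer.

Step 1: cell (2,3)='F' (+7 fires, +2 burnt)
  -> target ignites at step 1
Step 2: cell (2,3)='.' (+6 fires, +7 burnt)
Step 3: cell (2,3)='.' (+4 fires, +6 burnt)
Step 4: cell (2,3)='.' (+2 fires, +4 burnt)
Step 5: cell (2,3)='.' (+0 fires, +2 burnt)
  fire out at step 5

1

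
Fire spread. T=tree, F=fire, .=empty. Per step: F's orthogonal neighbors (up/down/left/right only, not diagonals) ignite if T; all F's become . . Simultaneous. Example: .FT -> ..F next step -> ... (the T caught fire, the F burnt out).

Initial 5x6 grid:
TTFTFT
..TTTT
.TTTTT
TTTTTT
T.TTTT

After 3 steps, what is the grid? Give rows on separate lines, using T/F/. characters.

Step 1: 5 trees catch fire, 2 burn out
  TF.F.F
  ..FTFT
  .TTTTT
  TTTTTT
  T.TTTT
Step 2: 5 trees catch fire, 5 burn out
  F.....
  ...F.F
  .TFTFT
  TTTTTT
  T.TTTT
Step 3: 5 trees catch fire, 5 burn out
  ......
  ......
  .F.F.F
  TTFTFT
  T.TTTT

......
......
.F.F.F
TTFTFT
T.TTTT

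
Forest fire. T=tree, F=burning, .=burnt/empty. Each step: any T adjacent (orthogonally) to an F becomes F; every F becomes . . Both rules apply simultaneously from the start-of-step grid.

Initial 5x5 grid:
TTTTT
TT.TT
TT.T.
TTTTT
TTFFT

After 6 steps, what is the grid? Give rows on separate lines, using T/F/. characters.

Step 1: 4 trees catch fire, 2 burn out
  TTTTT
  TT.TT
  TT.T.
  TTFFT
  TF..F
Step 2: 4 trees catch fire, 4 burn out
  TTTTT
  TT.TT
  TT.F.
  TF..F
  F....
Step 3: 3 trees catch fire, 4 burn out
  TTTTT
  TT.FT
  TF...
  F....
  .....
Step 4: 4 trees catch fire, 3 burn out
  TTTFT
  TF..F
  F....
  .....
  .....
Step 5: 4 trees catch fire, 4 burn out
  TFF.F
  F....
  .....
  .....
  .....
Step 6: 1 trees catch fire, 4 burn out
  F....
  .....
  .....
  .....
  .....

F....
.....
.....
.....
.....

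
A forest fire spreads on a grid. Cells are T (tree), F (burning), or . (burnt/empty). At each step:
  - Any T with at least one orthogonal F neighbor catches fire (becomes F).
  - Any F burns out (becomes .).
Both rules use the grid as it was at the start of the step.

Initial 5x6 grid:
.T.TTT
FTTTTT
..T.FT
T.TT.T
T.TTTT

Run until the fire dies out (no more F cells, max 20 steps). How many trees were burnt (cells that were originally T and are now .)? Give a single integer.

Answer: 18

Derivation:
Step 1: +3 fires, +2 burnt (F count now 3)
Step 2: +6 fires, +3 burnt (F count now 6)
Step 3: +4 fires, +6 burnt (F count now 4)
Step 4: +2 fires, +4 burnt (F count now 2)
Step 5: +3 fires, +2 burnt (F count now 3)
Step 6: +0 fires, +3 burnt (F count now 0)
Fire out after step 6
Initially T: 20, now '.': 28
Total burnt (originally-T cells now '.'): 18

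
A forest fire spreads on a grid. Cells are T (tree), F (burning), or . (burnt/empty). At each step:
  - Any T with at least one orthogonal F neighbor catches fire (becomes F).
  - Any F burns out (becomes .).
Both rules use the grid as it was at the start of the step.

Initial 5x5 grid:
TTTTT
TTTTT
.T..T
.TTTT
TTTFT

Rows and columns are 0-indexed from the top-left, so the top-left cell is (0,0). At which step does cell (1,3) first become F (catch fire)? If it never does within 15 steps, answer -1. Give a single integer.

Step 1: cell (1,3)='T' (+3 fires, +1 burnt)
Step 2: cell (1,3)='T' (+3 fires, +3 burnt)
Step 3: cell (1,3)='T' (+3 fires, +3 burnt)
Step 4: cell (1,3)='T' (+2 fires, +3 burnt)
Step 5: cell (1,3)='F' (+3 fires, +2 burnt)
  -> target ignites at step 5
Step 6: cell (1,3)='.' (+4 fires, +3 burnt)
Step 7: cell (1,3)='.' (+2 fires, +4 burnt)
Step 8: cell (1,3)='.' (+0 fires, +2 burnt)
  fire out at step 8

5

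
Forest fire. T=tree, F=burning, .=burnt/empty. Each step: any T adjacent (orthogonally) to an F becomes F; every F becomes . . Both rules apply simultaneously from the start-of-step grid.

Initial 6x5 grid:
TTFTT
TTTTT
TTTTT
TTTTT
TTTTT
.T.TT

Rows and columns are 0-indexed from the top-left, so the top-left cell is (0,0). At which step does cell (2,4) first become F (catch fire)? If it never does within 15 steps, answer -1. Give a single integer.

Step 1: cell (2,4)='T' (+3 fires, +1 burnt)
Step 2: cell (2,4)='T' (+5 fires, +3 burnt)
Step 3: cell (2,4)='T' (+5 fires, +5 burnt)
Step 4: cell (2,4)='F' (+5 fires, +5 burnt)
  -> target ignites at step 4
Step 5: cell (2,4)='.' (+4 fires, +5 burnt)
Step 6: cell (2,4)='.' (+4 fires, +4 burnt)
Step 7: cell (2,4)='.' (+1 fires, +4 burnt)
Step 8: cell (2,4)='.' (+0 fires, +1 burnt)
  fire out at step 8

4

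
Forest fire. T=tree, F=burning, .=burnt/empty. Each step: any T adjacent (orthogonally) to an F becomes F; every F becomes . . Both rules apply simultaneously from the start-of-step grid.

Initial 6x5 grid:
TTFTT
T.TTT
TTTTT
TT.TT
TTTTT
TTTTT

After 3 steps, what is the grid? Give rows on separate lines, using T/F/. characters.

Step 1: 3 trees catch fire, 1 burn out
  TF.FT
  T.FTT
  TTTTT
  TT.TT
  TTTTT
  TTTTT
Step 2: 4 trees catch fire, 3 burn out
  F...F
  T..FT
  TTFTT
  TT.TT
  TTTTT
  TTTTT
Step 3: 4 trees catch fire, 4 burn out
  .....
  F...F
  TF.FT
  TT.TT
  TTTTT
  TTTTT

.....
F...F
TF.FT
TT.TT
TTTTT
TTTTT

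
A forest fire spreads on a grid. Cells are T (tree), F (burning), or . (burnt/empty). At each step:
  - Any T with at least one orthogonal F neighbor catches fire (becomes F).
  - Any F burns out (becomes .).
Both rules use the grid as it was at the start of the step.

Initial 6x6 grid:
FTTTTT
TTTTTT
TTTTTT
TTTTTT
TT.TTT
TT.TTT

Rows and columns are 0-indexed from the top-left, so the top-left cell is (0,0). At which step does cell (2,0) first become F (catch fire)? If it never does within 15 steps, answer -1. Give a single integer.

Step 1: cell (2,0)='T' (+2 fires, +1 burnt)
Step 2: cell (2,0)='F' (+3 fires, +2 burnt)
  -> target ignites at step 2
Step 3: cell (2,0)='.' (+4 fires, +3 burnt)
Step 4: cell (2,0)='.' (+5 fires, +4 burnt)
Step 5: cell (2,0)='.' (+6 fires, +5 burnt)
Step 6: cell (2,0)='.' (+4 fires, +6 burnt)
Step 7: cell (2,0)='.' (+3 fires, +4 burnt)
Step 8: cell (2,0)='.' (+3 fires, +3 burnt)
Step 9: cell (2,0)='.' (+2 fires, +3 burnt)
Step 10: cell (2,0)='.' (+1 fires, +2 burnt)
Step 11: cell (2,0)='.' (+0 fires, +1 burnt)
  fire out at step 11

2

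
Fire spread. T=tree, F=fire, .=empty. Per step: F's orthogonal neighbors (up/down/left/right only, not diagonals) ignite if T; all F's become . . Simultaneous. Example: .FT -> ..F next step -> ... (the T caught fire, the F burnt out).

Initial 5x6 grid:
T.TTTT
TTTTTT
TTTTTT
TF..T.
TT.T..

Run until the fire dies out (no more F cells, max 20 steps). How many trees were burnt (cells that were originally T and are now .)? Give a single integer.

Step 1: +3 fires, +1 burnt (F count now 3)
Step 2: +4 fires, +3 burnt (F count now 4)
Step 3: +3 fires, +4 burnt (F count now 3)
Step 4: +4 fires, +3 burnt (F count now 4)
Step 5: +4 fires, +4 burnt (F count now 4)
Step 6: +2 fires, +4 burnt (F count now 2)
Step 7: +1 fires, +2 burnt (F count now 1)
Step 8: +0 fires, +1 burnt (F count now 0)
Fire out after step 8
Initially T: 22, now '.': 29
Total burnt (originally-T cells now '.'): 21

Answer: 21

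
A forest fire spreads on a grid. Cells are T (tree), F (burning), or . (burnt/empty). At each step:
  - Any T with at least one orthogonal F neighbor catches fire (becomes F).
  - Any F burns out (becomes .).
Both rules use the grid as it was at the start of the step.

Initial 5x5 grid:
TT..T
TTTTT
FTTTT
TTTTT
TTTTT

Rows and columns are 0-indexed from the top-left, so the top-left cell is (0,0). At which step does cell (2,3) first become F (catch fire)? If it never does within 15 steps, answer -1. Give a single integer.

Step 1: cell (2,3)='T' (+3 fires, +1 burnt)
Step 2: cell (2,3)='T' (+5 fires, +3 burnt)
Step 3: cell (2,3)='F' (+5 fires, +5 burnt)
  -> target ignites at step 3
Step 4: cell (2,3)='.' (+4 fires, +5 burnt)
Step 5: cell (2,3)='.' (+3 fires, +4 burnt)
Step 6: cell (2,3)='.' (+2 fires, +3 burnt)
Step 7: cell (2,3)='.' (+0 fires, +2 burnt)
  fire out at step 7

3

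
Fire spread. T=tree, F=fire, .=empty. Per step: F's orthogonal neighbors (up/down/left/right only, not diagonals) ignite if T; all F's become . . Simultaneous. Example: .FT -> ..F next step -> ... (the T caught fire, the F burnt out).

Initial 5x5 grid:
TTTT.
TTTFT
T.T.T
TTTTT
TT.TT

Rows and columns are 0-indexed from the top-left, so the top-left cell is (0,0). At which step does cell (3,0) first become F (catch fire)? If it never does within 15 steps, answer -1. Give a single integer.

Step 1: cell (3,0)='T' (+3 fires, +1 burnt)
Step 2: cell (3,0)='T' (+4 fires, +3 burnt)
Step 3: cell (3,0)='T' (+4 fires, +4 burnt)
Step 4: cell (3,0)='T' (+5 fires, +4 burnt)
Step 5: cell (3,0)='F' (+3 fires, +5 burnt)
  -> target ignites at step 5
Step 6: cell (3,0)='.' (+1 fires, +3 burnt)
Step 7: cell (3,0)='.' (+0 fires, +1 burnt)
  fire out at step 7

5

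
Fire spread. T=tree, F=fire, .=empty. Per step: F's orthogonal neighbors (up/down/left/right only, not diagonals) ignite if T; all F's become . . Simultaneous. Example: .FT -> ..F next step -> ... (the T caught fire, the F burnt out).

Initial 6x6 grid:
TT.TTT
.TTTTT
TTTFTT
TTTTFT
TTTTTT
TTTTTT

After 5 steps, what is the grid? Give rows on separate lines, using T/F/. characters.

Step 1: 6 trees catch fire, 2 burn out
  TT.TTT
  .TTFTT
  TTF.FT
  TTTF.F
  TTTTFT
  TTTTTT
Step 2: 9 trees catch fire, 6 burn out
  TT.FTT
  .TF.FT
  TF...F
  TTF...
  TTTF.F
  TTTTFT
Step 3: 8 trees catch fire, 9 burn out
  TT..FT
  .F...F
  F.....
  TF....
  TTF...
  TTTF.F
Step 4: 5 trees catch fire, 8 burn out
  TF...F
  ......
  ......
  F.....
  TF....
  TTF...
Step 5: 3 trees catch fire, 5 burn out
  F.....
  ......
  ......
  ......
  F.....
  TF....

F.....
......
......
......
F.....
TF....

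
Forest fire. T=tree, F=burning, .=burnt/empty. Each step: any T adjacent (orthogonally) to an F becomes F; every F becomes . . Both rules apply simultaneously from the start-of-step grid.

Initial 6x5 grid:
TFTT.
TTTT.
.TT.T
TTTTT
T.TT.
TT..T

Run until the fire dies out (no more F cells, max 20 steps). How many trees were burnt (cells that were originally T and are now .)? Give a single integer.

Answer: 20

Derivation:
Step 1: +3 fires, +1 burnt (F count now 3)
Step 2: +4 fires, +3 burnt (F count now 4)
Step 3: +3 fires, +4 burnt (F count now 3)
Step 4: +2 fires, +3 burnt (F count now 2)
Step 5: +3 fires, +2 burnt (F count now 3)
Step 6: +3 fires, +3 burnt (F count now 3)
Step 7: +2 fires, +3 burnt (F count now 2)
Step 8: +0 fires, +2 burnt (F count now 0)
Fire out after step 8
Initially T: 21, now '.': 29
Total burnt (originally-T cells now '.'): 20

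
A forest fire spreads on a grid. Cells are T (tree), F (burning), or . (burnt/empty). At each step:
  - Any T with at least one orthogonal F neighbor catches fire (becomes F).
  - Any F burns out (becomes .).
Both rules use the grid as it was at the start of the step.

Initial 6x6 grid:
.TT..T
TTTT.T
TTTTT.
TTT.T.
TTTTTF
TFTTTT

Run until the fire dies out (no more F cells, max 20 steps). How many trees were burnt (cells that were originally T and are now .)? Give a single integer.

Answer: 25

Derivation:
Step 1: +5 fires, +2 burnt (F count now 5)
Step 2: +7 fires, +5 burnt (F count now 7)
Step 3: +4 fires, +7 burnt (F count now 4)
Step 4: +4 fires, +4 burnt (F count now 4)
Step 5: +4 fires, +4 burnt (F count now 4)
Step 6: +1 fires, +4 burnt (F count now 1)
Step 7: +0 fires, +1 burnt (F count now 0)
Fire out after step 7
Initially T: 27, now '.': 34
Total burnt (originally-T cells now '.'): 25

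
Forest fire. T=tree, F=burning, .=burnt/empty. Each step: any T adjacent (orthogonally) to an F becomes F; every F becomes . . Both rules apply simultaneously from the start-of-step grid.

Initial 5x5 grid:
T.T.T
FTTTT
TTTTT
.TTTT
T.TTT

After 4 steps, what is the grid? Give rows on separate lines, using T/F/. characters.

Step 1: 3 trees catch fire, 1 burn out
  F.T.T
  .FTTT
  FTTTT
  .TTTT
  T.TTT
Step 2: 2 trees catch fire, 3 burn out
  ..T.T
  ..FTT
  .FTTT
  .TTTT
  T.TTT
Step 3: 4 trees catch fire, 2 burn out
  ..F.T
  ...FT
  ..FTT
  .FTTT
  T.TTT
Step 4: 3 trees catch fire, 4 burn out
  ....T
  ....F
  ...FT
  ..FTT
  T.TTT

....T
....F
...FT
..FTT
T.TTT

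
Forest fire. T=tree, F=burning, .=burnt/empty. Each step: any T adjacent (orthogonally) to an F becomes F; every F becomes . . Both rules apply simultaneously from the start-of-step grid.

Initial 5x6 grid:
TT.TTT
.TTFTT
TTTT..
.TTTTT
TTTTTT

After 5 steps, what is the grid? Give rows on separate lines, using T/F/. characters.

Step 1: 4 trees catch fire, 1 burn out
  TT.FTT
  .TF.FT
  TTTF..
  .TTTTT
  TTTTTT
Step 2: 5 trees catch fire, 4 burn out
  TT..FT
  .F...F
  TTF...
  .TTFTT
  TTTTTT
Step 3: 6 trees catch fire, 5 burn out
  TF...F
  ......
  TF....
  .TF.FT
  TTTFTT
Step 4: 6 trees catch fire, 6 burn out
  F.....
  ......
  F.....
  .F...F
  TTF.FT
Step 5: 2 trees catch fire, 6 burn out
  ......
  ......
  ......
  ......
  TF...F

......
......
......
......
TF...F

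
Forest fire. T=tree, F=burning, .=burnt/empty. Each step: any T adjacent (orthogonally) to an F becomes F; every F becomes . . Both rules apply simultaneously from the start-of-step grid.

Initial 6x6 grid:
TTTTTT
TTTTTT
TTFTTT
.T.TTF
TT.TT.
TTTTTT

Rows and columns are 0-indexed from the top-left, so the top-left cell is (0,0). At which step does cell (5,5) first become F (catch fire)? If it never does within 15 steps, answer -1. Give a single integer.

Step 1: cell (5,5)='T' (+5 fires, +2 burnt)
Step 2: cell (5,5)='T' (+9 fires, +5 burnt)
Step 3: cell (5,5)='T' (+8 fires, +9 burnt)
Step 4: cell (5,5)='F' (+6 fires, +8 burnt)
  -> target ignites at step 4
Step 5: cell (5,5)='.' (+2 fires, +6 burnt)
Step 6: cell (5,5)='.' (+0 fires, +2 burnt)
  fire out at step 6

4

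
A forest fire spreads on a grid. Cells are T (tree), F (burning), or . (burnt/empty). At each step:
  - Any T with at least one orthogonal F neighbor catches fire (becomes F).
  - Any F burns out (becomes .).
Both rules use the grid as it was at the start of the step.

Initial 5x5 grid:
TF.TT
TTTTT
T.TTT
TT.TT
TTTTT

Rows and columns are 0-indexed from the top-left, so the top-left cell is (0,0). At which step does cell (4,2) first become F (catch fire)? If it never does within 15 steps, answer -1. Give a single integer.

Step 1: cell (4,2)='T' (+2 fires, +1 burnt)
Step 2: cell (4,2)='T' (+2 fires, +2 burnt)
Step 3: cell (4,2)='T' (+3 fires, +2 burnt)
Step 4: cell (4,2)='T' (+4 fires, +3 burnt)
Step 5: cell (4,2)='T' (+5 fires, +4 burnt)
Step 6: cell (4,2)='T' (+3 fires, +5 burnt)
Step 7: cell (4,2)='F' (+2 fires, +3 burnt)
  -> target ignites at step 7
Step 8: cell (4,2)='.' (+0 fires, +2 burnt)
  fire out at step 8

7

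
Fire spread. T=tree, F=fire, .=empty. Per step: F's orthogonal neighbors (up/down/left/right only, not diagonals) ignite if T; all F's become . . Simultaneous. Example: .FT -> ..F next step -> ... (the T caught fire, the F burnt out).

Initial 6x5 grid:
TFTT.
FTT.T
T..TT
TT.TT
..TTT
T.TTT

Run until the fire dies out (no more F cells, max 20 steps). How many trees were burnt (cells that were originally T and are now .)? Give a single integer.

Step 1: +4 fires, +2 burnt (F count now 4)
Step 2: +3 fires, +4 burnt (F count now 3)
Step 3: +1 fires, +3 burnt (F count now 1)
Step 4: +0 fires, +1 burnt (F count now 0)
Fire out after step 4
Initially T: 20, now '.': 18
Total burnt (originally-T cells now '.'): 8

Answer: 8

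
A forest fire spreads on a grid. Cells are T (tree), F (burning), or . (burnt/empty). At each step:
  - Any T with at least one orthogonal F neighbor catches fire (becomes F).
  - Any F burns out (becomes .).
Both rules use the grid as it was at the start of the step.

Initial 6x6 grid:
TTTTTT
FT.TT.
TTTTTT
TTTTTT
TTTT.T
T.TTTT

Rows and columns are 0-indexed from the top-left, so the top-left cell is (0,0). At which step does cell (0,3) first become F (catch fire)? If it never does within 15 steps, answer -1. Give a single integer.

Step 1: cell (0,3)='T' (+3 fires, +1 burnt)
Step 2: cell (0,3)='T' (+3 fires, +3 burnt)
Step 3: cell (0,3)='T' (+4 fires, +3 burnt)
Step 4: cell (0,3)='F' (+5 fires, +4 burnt)
  -> target ignites at step 4
Step 5: cell (0,3)='.' (+5 fires, +5 burnt)
Step 6: cell (0,3)='.' (+6 fires, +5 burnt)
Step 7: cell (0,3)='.' (+2 fires, +6 burnt)
Step 8: cell (0,3)='.' (+2 fires, +2 burnt)
Step 9: cell (0,3)='.' (+1 fires, +2 burnt)
Step 10: cell (0,3)='.' (+0 fires, +1 burnt)
  fire out at step 10

4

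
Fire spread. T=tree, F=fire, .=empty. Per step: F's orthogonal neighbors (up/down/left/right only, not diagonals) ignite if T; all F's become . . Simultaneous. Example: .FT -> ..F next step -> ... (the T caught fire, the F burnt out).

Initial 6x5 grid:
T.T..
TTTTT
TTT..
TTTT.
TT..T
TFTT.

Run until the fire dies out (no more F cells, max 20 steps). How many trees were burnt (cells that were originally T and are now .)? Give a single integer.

Step 1: +3 fires, +1 burnt (F count now 3)
Step 2: +3 fires, +3 burnt (F count now 3)
Step 3: +3 fires, +3 burnt (F count now 3)
Step 4: +4 fires, +3 burnt (F count now 4)
Step 5: +2 fires, +4 burnt (F count now 2)
Step 6: +3 fires, +2 burnt (F count now 3)
Step 7: +1 fires, +3 burnt (F count now 1)
Step 8: +0 fires, +1 burnt (F count now 0)
Fire out after step 8
Initially T: 20, now '.': 29
Total burnt (originally-T cells now '.'): 19

Answer: 19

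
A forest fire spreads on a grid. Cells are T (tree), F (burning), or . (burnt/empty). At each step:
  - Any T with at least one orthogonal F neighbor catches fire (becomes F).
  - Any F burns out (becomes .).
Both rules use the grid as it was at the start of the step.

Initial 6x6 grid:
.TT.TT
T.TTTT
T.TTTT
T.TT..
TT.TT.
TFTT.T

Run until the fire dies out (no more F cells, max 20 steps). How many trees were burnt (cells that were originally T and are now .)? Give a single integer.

Step 1: +3 fires, +1 burnt (F count now 3)
Step 2: +2 fires, +3 burnt (F count now 2)
Step 3: +2 fires, +2 burnt (F count now 2)
Step 4: +3 fires, +2 burnt (F count now 3)
Step 5: +3 fires, +3 burnt (F count now 3)
Step 6: +3 fires, +3 burnt (F count now 3)
Step 7: +3 fires, +3 burnt (F count now 3)
Step 8: +3 fires, +3 burnt (F count now 3)
Step 9: +2 fires, +3 burnt (F count now 2)
Step 10: +0 fires, +2 burnt (F count now 0)
Fire out after step 10
Initially T: 25, now '.': 35
Total burnt (originally-T cells now '.'): 24

Answer: 24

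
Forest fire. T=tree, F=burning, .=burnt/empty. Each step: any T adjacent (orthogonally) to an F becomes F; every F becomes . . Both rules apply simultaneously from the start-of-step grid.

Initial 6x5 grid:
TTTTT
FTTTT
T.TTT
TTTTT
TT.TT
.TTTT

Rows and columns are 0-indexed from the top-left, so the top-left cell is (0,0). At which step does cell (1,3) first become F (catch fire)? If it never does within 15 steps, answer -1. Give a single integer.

Step 1: cell (1,3)='T' (+3 fires, +1 burnt)
Step 2: cell (1,3)='T' (+3 fires, +3 burnt)
Step 3: cell (1,3)='F' (+5 fires, +3 burnt)
  -> target ignites at step 3
Step 4: cell (1,3)='.' (+5 fires, +5 burnt)
Step 5: cell (1,3)='.' (+4 fires, +5 burnt)
Step 6: cell (1,3)='.' (+3 fires, +4 burnt)
Step 7: cell (1,3)='.' (+2 fires, +3 burnt)
Step 8: cell (1,3)='.' (+1 fires, +2 burnt)
Step 9: cell (1,3)='.' (+0 fires, +1 burnt)
  fire out at step 9

3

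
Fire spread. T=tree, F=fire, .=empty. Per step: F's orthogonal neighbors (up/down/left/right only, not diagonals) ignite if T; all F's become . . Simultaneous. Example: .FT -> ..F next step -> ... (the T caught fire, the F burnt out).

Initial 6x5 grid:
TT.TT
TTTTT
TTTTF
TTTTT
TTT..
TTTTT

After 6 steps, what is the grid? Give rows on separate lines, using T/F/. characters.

Step 1: 3 trees catch fire, 1 burn out
  TT.TT
  TTTTF
  TTTF.
  TTTTF
  TTT..
  TTTTT
Step 2: 4 trees catch fire, 3 burn out
  TT.TF
  TTTF.
  TTF..
  TTTF.
  TTT..
  TTTTT
Step 3: 4 trees catch fire, 4 burn out
  TT.F.
  TTF..
  TF...
  TTF..
  TTT..
  TTTTT
Step 4: 4 trees catch fire, 4 burn out
  TT...
  TF...
  F....
  TF...
  TTF..
  TTTTT
Step 5: 5 trees catch fire, 4 burn out
  TF...
  F....
  .....
  F....
  TF...
  TTFTT
Step 6: 4 trees catch fire, 5 burn out
  F....
  .....
  .....
  .....
  F....
  TF.FT

F....
.....
.....
.....
F....
TF.FT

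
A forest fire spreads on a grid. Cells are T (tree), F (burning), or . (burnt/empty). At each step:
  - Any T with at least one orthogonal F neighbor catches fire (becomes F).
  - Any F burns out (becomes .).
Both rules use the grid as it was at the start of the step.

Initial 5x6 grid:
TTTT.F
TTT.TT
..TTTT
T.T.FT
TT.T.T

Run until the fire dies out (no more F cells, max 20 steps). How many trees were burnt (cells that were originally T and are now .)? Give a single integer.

Answer: 16

Derivation:
Step 1: +3 fires, +2 burnt (F count now 3)
Step 2: +4 fires, +3 burnt (F count now 4)
Step 3: +1 fires, +4 burnt (F count now 1)
Step 4: +2 fires, +1 burnt (F count now 2)
Step 5: +2 fires, +2 burnt (F count now 2)
Step 6: +3 fires, +2 burnt (F count now 3)
Step 7: +1 fires, +3 burnt (F count now 1)
Step 8: +0 fires, +1 burnt (F count now 0)
Fire out after step 8
Initially T: 20, now '.': 26
Total burnt (originally-T cells now '.'): 16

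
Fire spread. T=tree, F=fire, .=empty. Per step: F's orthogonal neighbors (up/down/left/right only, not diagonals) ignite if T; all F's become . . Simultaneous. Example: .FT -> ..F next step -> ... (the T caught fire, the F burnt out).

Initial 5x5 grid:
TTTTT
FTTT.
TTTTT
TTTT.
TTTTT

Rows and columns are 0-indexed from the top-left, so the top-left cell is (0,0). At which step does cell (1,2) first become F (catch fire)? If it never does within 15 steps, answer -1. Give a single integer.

Step 1: cell (1,2)='T' (+3 fires, +1 burnt)
Step 2: cell (1,2)='F' (+4 fires, +3 burnt)
  -> target ignites at step 2
Step 3: cell (1,2)='.' (+5 fires, +4 burnt)
Step 4: cell (1,2)='.' (+4 fires, +5 burnt)
Step 5: cell (1,2)='.' (+4 fires, +4 burnt)
Step 6: cell (1,2)='.' (+1 fires, +4 burnt)
Step 7: cell (1,2)='.' (+1 fires, +1 burnt)
Step 8: cell (1,2)='.' (+0 fires, +1 burnt)
  fire out at step 8

2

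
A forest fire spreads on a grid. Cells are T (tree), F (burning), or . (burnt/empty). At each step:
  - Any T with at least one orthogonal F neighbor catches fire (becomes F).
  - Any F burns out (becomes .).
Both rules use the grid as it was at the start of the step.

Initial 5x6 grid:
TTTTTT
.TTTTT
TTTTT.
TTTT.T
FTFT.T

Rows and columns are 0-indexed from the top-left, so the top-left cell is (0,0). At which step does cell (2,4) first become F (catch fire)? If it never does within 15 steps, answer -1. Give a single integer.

Step 1: cell (2,4)='T' (+4 fires, +2 burnt)
Step 2: cell (2,4)='T' (+4 fires, +4 burnt)
Step 3: cell (2,4)='T' (+3 fires, +4 burnt)
Step 4: cell (2,4)='F' (+4 fires, +3 burnt)
  -> target ignites at step 4
Step 5: cell (2,4)='.' (+3 fires, +4 burnt)
Step 6: cell (2,4)='.' (+3 fires, +3 burnt)
Step 7: cell (2,4)='.' (+1 fires, +3 burnt)
Step 8: cell (2,4)='.' (+0 fires, +1 burnt)
  fire out at step 8

4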